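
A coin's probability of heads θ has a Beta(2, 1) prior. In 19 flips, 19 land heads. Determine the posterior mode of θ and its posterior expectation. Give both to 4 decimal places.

Posterior: Beta(2+19, 1+0) = Beta(21, 1).
Since β = 1 ≤ 1 and α > 1, the Beta density is monotone increasing on [0,1]; the mode is at 1.
Mean = 21/(21+1) = 0.9545.

θ_MAP = 1.0000, E[θ|data] = 0.9545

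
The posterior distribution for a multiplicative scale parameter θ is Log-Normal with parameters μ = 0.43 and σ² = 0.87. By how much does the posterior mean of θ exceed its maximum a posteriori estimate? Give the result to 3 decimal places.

1.731

Mode = exp(μ − σ²) = exp(-0.44) = 0.644.
Mean = exp(μ + σ²/2) = exp(0.865) = 2.375.
Difference = 2.375 − 0.644 = 1.731.
Mean > mode: the posterior has a right tail.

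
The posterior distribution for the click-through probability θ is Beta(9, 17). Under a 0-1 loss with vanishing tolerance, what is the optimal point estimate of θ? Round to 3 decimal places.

Mode = (9−1)/(9+17−2) = 8/24 = 0.333.
Mean = 9/(9+17) = 9/26 = 0.346.
This is the posterior mode — the MAP estimate.

0.333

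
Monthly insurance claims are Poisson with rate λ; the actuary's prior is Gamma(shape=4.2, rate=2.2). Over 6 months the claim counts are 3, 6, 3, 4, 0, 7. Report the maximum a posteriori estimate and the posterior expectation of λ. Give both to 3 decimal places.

λ_MAP = 3.195, E[λ|data] = 3.317

Σ counts = 23. Posterior: Gamma(shape = 4.2+23 = 27.2, rate = 2.2+6 = 8.2).
Mode = (α−1)/β = 26.2/8.2 = 3.195.
Mean = α/β = 27.2/8.2 = 3.317.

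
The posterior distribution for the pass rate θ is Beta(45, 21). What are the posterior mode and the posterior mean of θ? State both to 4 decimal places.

Mode = (45−1)/(45+21−2) = 44/64 = 0.6875.
Mean = 45/(45+21) = 45/66 = 0.6818.

posterior mode = 0.6875, posterior mean = 0.6818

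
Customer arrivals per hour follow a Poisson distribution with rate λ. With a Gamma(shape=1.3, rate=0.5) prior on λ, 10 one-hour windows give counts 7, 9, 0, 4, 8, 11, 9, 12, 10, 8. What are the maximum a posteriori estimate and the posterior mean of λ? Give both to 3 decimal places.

λ_MAP = 7.457, E[λ|data] = 7.552

Σ counts = 78. Posterior: Gamma(shape = 1.3+78 = 79.3, rate = 0.5+10 = 10.5).
Mode = (α−1)/β = 78.3/10.5 = 7.457.
Mean = α/β = 79.3/10.5 = 7.552.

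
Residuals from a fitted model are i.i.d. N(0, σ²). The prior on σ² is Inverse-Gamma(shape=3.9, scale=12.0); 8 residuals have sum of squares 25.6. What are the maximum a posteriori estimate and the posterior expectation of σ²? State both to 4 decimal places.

MAP: 2.7865. Posterior mean: 3.5942.

Posterior: Inverse-Gamma(shape = 3.9+8/2 = 7.9, scale = 12.0+25.6/2 = 24.8).
Mode = β/(α+1) = 24.8/8.9 = 2.7865.
Mean = β/(α−1) = 24.8/6.9 = 3.5942.
The posterior is right-skewed, so the mean exceeds the mode.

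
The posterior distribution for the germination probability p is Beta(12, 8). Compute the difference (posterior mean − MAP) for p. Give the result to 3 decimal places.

-0.011

Mode = (12−1)/(12+8−2) = 11/18 = 0.611.
Mean = 12/(12+8) = 12/20 = 0.600.
Difference = 0.600 − 0.611 = -0.011.
Mode > mean: the posterior has a left tail.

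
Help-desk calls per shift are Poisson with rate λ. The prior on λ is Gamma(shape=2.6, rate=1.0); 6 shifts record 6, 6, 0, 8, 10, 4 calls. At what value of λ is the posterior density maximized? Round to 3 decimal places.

Σ counts = 34. Posterior: Gamma(shape = 2.6+34 = 36.6, rate = 1.0+6 = 7.0).
Mode = (α−1)/β = 35.6/7.0 = 5.086.
Mean = α/β = 36.6/7.0 = 5.229.
This is the posterior mode — the MAP estimate.

5.086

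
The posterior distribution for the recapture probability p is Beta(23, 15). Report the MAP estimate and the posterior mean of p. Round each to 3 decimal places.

Mode = (23−1)/(23+15−2) = 22/36 = 0.611.
Mean = 23/(23+15) = 23/38 = 0.605.
Left-skewed posterior ⇒ mean < mode.

p_MAP = 0.611, E[p|data] = 0.605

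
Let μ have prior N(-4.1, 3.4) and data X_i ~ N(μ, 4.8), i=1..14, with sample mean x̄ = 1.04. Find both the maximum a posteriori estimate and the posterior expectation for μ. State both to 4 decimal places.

MAP = 0.5692; posterior mean = 0.5692

Posterior for μ is Normal. Precision-weighted mean: (1/3.4·-4.1 + 14/4.8·1.04) / (1/3.4 + 14/4.8) = 0.5692.
A Normal posterior is symmetric, so mode = mean.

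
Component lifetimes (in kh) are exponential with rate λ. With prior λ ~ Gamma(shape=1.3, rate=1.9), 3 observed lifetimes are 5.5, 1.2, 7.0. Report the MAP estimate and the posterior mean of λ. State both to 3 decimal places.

Σ times = 13.7. Posterior: Gamma(shape = 1.3+3 = 4.3, rate = 1.9+13.7 = 15.6).
Mode = (α−1)/β = 3.3/15.6 = 0.212.
Mean = α/β = 4.3/15.6 = 0.276.
Right-skewed posterior ⇒ mode < mean.

MAP = 0.212; posterior mean = 0.276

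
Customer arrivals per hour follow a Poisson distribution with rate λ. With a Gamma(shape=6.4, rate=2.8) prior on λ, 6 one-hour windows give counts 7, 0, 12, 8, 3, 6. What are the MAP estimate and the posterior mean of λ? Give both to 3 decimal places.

Σ counts = 36. Posterior: Gamma(shape = 6.4+36 = 42.4, rate = 2.8+6 = 8.8).
Mode = (α−1)/β = 41.4/8.8 = 4.705.
Mean = α/β = 42.4/8.8 = 4.818.
Right-skewed posterior ⇒ mode < mean.

MAP estimate = 4.705, posterior mean = 4.818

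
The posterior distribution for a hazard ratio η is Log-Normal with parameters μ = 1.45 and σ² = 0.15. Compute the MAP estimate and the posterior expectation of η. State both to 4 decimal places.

MAP = 3.6693; posterior mean = 4.5951

Mode = exp(μ − σ²) = exp(1.30) = 3.6693.
Mean = exp(μ + σ²/2) = exp(1.525) = 4.5951.
Right-skewed posterior ⇒ mode < mean.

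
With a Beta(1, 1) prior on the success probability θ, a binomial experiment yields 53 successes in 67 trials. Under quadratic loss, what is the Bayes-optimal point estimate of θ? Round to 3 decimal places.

0.783

Posterior: Beta(1+53, 1+14) = Beta(54, 15).
Mode = (54−1)/(54+15−2) = 53/67 = 0.791.
Mean = 54/(54+15) = 54/69 = 0.783.
Quadratic loss ⇒ the optimal estimator is the posterior mean.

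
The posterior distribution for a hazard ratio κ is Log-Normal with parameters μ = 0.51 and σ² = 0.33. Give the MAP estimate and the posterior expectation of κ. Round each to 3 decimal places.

MAP estimate = 1.197, posterior expectation = 1.964

Mode = exp(μ − σ²) = exp(0.18) = 1.197.
Mean = exp(μ + σ²/2) = exp(0.675) = 1.964.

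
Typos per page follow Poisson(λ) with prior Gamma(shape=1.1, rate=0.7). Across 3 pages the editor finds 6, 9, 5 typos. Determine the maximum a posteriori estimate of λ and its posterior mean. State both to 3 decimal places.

maximum a posteriori estimate = 5.432, posterior mean = 5.703

Σ counts = 20. Posterior: Gamma(shape = 1.1+20 = 21.1, rate = 0.7+3 = 3.7).
Mode = (α−1)/β = 20.1/3.7 = 5.432.
Mean = α/β = 21.1/3.7 = 5.703.
Right-skewed posterior ⇒ mode < mean.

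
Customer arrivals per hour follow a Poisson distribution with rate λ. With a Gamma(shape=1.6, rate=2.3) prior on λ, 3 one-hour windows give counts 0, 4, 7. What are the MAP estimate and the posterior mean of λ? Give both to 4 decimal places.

Σ counts = 11. Posterior: Gamma(shape = 1.6+11 = 12.6, rate = 2.3+3 = 5.3).
Mode = (α−1)/β = 11.6/5.3 = 2.1887.
Mean = α/β = 12.6/5.3 = 2.3774.
Right-skewed posterior ⇒ mode < mean.

MAP estimate = 2.1887, posterior mean = 2.3774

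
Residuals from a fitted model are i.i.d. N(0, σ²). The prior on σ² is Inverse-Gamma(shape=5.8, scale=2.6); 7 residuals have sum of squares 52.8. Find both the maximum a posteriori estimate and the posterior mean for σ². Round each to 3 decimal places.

Posterior: Inverse-Gamma(shape = 5.8+7/2 = 9.3, scale = 2.6+52.8/2 = 29.0).
Mode = β/(α+1) = 29.0/10.3 = 2.816.
Mean = β/(α−1) = 29.0/8.3 = 3.494.

MAP: 2.816. Posterior mean: 3.494.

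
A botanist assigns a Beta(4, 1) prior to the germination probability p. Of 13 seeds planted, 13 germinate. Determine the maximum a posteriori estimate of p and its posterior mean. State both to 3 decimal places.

MAP: 1.000. Posterior mean: 0.944.

Posterior: Beta(4+13, 1+0) = Beta(17, 1).
Since β = 1 ≤ 1 and α > 1, the Beta density is monotone increasing on [0,1]; the mode is at 1.
Mean = 17/(17+1) = 0.944.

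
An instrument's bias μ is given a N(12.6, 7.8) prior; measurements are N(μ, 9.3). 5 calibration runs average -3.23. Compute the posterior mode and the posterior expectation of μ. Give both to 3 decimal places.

MAP = -0.182; posterior mean = -0.182

Posterior for μ is Normal. Precision-weighted mean: (1/7.8·12.6 + 5/9.3·-3.23) / (1/7.8 + 5/9.3) = -0.182.
A Normal posterior is symmetric, so mode = mean.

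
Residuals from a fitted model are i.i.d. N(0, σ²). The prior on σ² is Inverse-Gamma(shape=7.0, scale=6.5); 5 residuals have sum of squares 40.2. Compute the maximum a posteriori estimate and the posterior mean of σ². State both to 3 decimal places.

MAP: 2.533. Posterior mean: 3.129.

Posterior: Inverse-Gamma(shape = 7.0+5/2 = 9.5, scale = 6.5+40.2/2 = 26.6).
Mode = β/(α+1) = 26.6/10.5 = 2.533.
Mean = β/(α−1) = 26.6/8.5 = 3.129.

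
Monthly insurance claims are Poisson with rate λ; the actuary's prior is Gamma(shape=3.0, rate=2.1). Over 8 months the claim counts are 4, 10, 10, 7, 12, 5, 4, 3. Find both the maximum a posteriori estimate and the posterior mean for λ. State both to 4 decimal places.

Σ counts = 55. Posterior: Gamma(shape = 3.0+55 = 58.0, rate = 2.1+8 = 10.1).
Mode = (α−1)/β = 57.0/10.1 = 5.6436.
Mean = α/β = 58.0/10.1 = 5.7426.
Right-skewed posterior ⇒ mode < mean.

MAP = 5.6436, posterior mean = 5.7426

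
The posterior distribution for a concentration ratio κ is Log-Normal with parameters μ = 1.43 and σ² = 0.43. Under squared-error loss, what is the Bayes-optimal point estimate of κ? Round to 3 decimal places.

Mode = exp(μ − σ²) = exp(1.00) = 2.718.
Mean = exp(μ + σ²/2) = exp(1.645) = 5.181.
Squared-error loss ⇒ the optimal estimator is the posterior mean.

5.181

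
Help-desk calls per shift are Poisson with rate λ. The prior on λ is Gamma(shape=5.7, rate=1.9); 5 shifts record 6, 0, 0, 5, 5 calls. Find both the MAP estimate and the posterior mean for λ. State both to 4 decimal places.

MAP = 3.0000, posterior mean = 3.1449

Σ counts = 16. Posterior: Gamma(shape = 5.7+16 = 21.7, rate = 1.9+5 = 6.9).
Mode = (α−1)/β = 20.7/6.9 = 3.0000.
Mean = α/β = 21.7/6.9 = 3.1449.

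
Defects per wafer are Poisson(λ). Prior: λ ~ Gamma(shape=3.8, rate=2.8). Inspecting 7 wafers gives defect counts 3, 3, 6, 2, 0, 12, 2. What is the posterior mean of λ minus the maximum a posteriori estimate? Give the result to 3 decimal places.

Σ counts = 28. Posterior: Gamma(shape = 3.8+28 = 31.8, rate = 2.8+7 = 9.8).
Mode = (α−1)/β = 30.8/9.8 = 3.143.
Mean = α/β = 31.8/9.8 = 3.245.
Difference = 3.245 − 3.143 = 0.102.

0.102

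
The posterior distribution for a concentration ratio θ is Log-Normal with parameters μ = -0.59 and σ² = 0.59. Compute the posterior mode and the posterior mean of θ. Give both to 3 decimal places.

Mode = exp(μ − σ²) = exp(-1.18) = 0.307.
Mean = exp(μ + σ²/2) = exp(-0.295) = 0.745.

θ_MAP = 0.307, E[θ|data] = 0.745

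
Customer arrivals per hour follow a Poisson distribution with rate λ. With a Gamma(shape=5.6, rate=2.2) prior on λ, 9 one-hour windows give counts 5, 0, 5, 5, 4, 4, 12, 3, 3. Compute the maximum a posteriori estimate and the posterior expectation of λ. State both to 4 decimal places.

MAP: 4.0714. Posterior mean: 4.1607.

Σ counts = 41. Posterior: Gamma(shape = 5.6+41 = 46.6, rate = 2.2+9 = 11.2).
Mode = (α−1)/β = 45.6/11.2 = 4.0714.
Mean = α/β = 46.6/11.2 = 4.1607.
The posterior is right-skewed, so the mean exceeds the mode.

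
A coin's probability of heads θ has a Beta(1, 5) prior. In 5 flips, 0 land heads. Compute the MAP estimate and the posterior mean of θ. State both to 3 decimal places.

MAP = 0.000, posterior mean = 0.091

Posterior: Beta(1+0, 5+5) = Beta(1, 10).
Since α = 1 ≤ 1 and β > 1, the Beta density is monotone decreasing on [0,1]; the mode is at 0.
Mean = 1/(1+10) = 0.091.
The posterior is right-skewed, so the mean exceeds the mode.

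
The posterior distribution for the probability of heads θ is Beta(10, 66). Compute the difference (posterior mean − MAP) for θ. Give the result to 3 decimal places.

0.010

Mode = (10−1)/(10+66−2) = 9/74 = 0.122.
Mean = 10/(10+66) = 10/76 = 0.132.
Difference = 0.132 − 0.122 = 0.010.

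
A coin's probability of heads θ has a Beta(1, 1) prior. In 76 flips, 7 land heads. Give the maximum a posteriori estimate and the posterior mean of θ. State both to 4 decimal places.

MAP = 0.0921, posterior mean = 0.1026

Posterior: Beta(1+7, 1+69) = Beta(8, 70).
Mode = (8−1)/(8+70−2) = 7/76 = 0.0921.
With a flat prior the MAP equals the MLE, 7/76.
Mean = 8/(8+70) = 8/78 = 0.1026.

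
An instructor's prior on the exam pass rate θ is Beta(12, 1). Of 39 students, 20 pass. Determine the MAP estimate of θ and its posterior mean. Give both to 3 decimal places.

MAP: 0.620. Posterior mean: 0.615.

Posterior: Beta(12+20, 1+19) = Beta(32, 20).
Mode = (32−1)/(32+20−2) = 31/50 = 0.620.
Mean = 32/(32+20) = 32/52 = 0.615.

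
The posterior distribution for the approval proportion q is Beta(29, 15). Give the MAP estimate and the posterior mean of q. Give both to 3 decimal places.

q_MAP = 0.667, E[q|data] = 0.659

Mode = (29−1)/(29+15−2) = 28/42 = 0.667.
Mean = 29/(29+15) = 29/44 = 0.659.
The posterior is left-skewed, so the mode exceeds the mean.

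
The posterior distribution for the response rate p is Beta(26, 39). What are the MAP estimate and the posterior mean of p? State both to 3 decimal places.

Mode = (26−1)/(26+39−2) = 25/63 = 0.397.
Mean = 26/(26+39) = 26/65 = 0.400.

MAP = 0.397; posterior mean = 0.400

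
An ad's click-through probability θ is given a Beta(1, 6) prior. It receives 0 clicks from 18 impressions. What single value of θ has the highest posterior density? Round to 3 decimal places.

0.000

Posterior: Beta(1+0, 6+18) = Beta(1, 24).
Since α = 1 ≤ 1 and β > 1, the Beta density is monotone decreasing on [0,1]; the mode is at 0.
Mean = 1/(1+24) = 0.040.
This is the posterior mode — the MAP estimate.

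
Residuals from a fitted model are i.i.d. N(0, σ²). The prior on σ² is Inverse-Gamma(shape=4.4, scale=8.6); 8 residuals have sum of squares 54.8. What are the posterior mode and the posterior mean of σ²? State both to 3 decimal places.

Posterior: Inverse-Gamma(shape = 4.4+8/2 = 8.4, scale = 8.6+54.8/2 = 36.0).
Mode = β/(α+1) = 36.0/9.4 = 3.830.
Mean = β/(α−1) = 36.0/7.4 = 4.865.

σ²_MAP = 3.830, E[σ²|data] = 4.865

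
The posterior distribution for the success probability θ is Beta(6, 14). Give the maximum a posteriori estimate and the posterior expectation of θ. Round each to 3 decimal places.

maximum a posteriori estimate = 0.278, posterior expectation = 0.300

Mode = (6−1)/(6+14−2) = 5/18 = 0.278.
Mean = 6/(6+14) = 6/20 = 0.300.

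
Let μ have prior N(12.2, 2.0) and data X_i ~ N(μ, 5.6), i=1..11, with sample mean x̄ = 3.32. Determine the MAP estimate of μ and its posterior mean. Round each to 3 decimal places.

MAP = 5.122; posterior mean = 5.122

Posterior for μ is Normal. Precision-weighted mean: (1/2.0·12.2 + 11/5.6·3.32) / (1/2.0 + 11/5.6) = 5.122.
A Normal posterior is symmetric, so mode = mean.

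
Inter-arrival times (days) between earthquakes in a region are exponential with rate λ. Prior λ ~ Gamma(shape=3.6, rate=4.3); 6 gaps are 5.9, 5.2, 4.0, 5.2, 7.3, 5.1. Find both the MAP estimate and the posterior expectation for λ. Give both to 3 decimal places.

MAP estimate = 0.232, posterior expectation = 0.259

Σ times = 32.7. Posterior: Gamma(shape = 3.6+6 = 9.6, rate = 4.3+32.7 = 37.0).
Mode = (α−1)/β = 8.6/37.0 = 0.232.
Mean = α/β = 9.6/37.0 = 0.259.
The mean is pulled above the mode by the posterior's right skew.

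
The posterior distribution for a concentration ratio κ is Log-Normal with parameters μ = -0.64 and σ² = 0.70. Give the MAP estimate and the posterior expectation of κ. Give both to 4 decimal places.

Mode = exp(μ − σ²) = exp(-1.34) = 0.2618.
Mean = exp(μ + σ²/2) = exp(-0.290) = 0.7483.

κ_MAP = 0.2618, E[κ|data] = 0.7483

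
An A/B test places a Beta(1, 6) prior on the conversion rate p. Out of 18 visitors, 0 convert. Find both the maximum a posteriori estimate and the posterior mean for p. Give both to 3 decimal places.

Posterior: Beta(1+0, 6+18) = Beta(1, 24).
Since α = 1 ≤ 1 and β > 1, the Beta density is monotone decreasing on [0,1]; the mode is at 0.
Mean = 1/(1+24) = 0.040.
The mean is pulled above the mode by the posterior's right skew.

MAP = 0.000; posterior mean = 0.040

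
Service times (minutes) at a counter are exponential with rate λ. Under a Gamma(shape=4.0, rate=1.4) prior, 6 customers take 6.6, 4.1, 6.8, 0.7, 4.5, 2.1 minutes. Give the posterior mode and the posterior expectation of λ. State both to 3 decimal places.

Σ times = 24.8. Posterior: Gamma(shape = 4.0+6 = 10.0, rate = 1.4+24.8 = 26.2).
Mode = (α−1)/β = 9.0/26.2 = 0.344.
Mean = α/β = 10.0/26.2 = 0.382.

MAP = 0.344; posterior mean = 0.382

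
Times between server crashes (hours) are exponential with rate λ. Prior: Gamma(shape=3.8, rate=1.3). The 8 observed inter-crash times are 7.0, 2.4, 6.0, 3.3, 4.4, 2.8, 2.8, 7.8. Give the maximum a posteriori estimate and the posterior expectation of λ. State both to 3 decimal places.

Σ times = 36.5. Posterior: Gamma(shape = 3.8+8 = 11.8, rate = 1.3+36.5 = 37.8).
Mode = (α−1)/β = 10.8/37.8 = 0.286.
Mean = α/β = 11.8/37.8 = 0.312.

maximum a posteriori estimate = 0.286, posterior expectation = 0.312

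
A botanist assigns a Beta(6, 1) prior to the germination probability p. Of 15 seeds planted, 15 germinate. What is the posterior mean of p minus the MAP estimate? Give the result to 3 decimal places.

-0.045

Posterior: Beta(6+15, 1+0) = Beta(21, 1).
Since β = 1 ≤ 1 and α > 1, the Beta density is monotone increasing on [0,1]; the mode is at 1.
Mean = 21/(21+1) = 0.955.
Difference = 0.955 − 1.000 = -0.045.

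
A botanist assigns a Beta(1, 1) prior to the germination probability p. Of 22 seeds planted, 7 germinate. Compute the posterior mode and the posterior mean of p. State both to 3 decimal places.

Posterior: Beta(1+7, 1+15) = Beta(8, 16).
Mode = (8−1)/(8+16−2) = 7/22 = 0.318.
Mean = 8/(8+16) = 8/24 = 0.333.
Mean > mode: the posterior has a right tail.

posterior mode = 0.318, posterior mean = 0.333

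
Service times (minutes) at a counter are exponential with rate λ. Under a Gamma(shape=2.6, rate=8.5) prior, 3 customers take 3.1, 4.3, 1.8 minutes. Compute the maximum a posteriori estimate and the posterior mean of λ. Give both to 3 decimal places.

Σ times = 9.2. Posterior: Gamma(shape = 2.6+3 = 5.6, rate = 8.5+9.2 = 17.7).
Mode = (α−1)/β = 4.6/17.7 = 0.260.
Mean = α/β = 5.6/17.7 = 0.316.

MAP = 0.260; posterior mean = 0.316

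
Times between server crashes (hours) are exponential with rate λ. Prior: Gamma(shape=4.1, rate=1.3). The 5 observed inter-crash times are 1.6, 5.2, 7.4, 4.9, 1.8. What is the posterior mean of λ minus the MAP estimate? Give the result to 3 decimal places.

Σ times = 20.9. Posterior: Gamma(shape = 4.1+5 = 9.1, rate = 1.3+20.9 = 22.2).
Mode = (α−1)/β = 8.1/22.2 = 0.365.
Mean = α/β = 9.1/22.2 = 0.410.
Difference = 0.410 − 0.365 = 0.045.

0.045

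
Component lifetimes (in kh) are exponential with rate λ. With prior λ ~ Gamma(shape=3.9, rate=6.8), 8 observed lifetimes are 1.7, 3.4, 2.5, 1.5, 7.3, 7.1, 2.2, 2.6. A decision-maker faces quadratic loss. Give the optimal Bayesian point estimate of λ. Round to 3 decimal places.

0.339

Σ times = 28.3. Posterior: Gamma(shape = 3.9+8 = 11.9, rate = 6.8+28.3 = 35.1).
Mode = (α−1)/β = 10.9/35.1 = 0.311.
Mean = α/β = 11.9/35.1 = 0.339.
Quadratic loss ⇒ the optimal estimator is the posterior mean.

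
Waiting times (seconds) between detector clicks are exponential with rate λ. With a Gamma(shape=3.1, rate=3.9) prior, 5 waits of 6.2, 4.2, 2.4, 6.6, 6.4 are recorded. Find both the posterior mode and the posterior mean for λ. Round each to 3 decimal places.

posterior mode = 0.239, posterior mean = 0.273

Σ times = 25.8. Posterior: Gamma(shape = 3.1+5 = 8.1, rate = 3.9+25.8 = 29.7).
Mode = (α−1)/β = 7.1/29.7 = 0.239.
Mean = α/β = 8.1/29.7 = 0.273.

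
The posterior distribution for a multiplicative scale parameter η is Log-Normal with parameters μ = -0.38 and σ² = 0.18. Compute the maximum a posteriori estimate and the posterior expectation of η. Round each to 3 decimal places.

MAP = 0.571; posterior mean = 0.748

Mode = exp(μ − σ²) = exp(-0.56) = 0.571.
Mean = exp(μ + σ²/2) = exp(-0.290) = 0.748.
Right-skewed posterior ⇒ mode < mean.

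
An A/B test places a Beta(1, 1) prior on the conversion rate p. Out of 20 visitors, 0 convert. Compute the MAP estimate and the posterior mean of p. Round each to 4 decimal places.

p_MAP = 0.0000, E[p|data] = 0.0455

Posterior: Beta(1+0, 1+20) = Beta(1, 21).
Since α = 1 ≤ 1 and β > 1, the Beta density is monotone decreasing on [0,1]; the mode is at 0.
Mean = 1/(1+21) = 0.0455.
Mean > mode: the posterior has a right tail.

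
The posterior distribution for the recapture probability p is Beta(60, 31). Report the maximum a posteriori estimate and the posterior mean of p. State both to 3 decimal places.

Mode = (60−1)/(60+31−2) = 59/89 = 0.663.
Mean = 60/(60+31) = 60/91 = 0.659.

maximum a posteriori estimate = 0.663, posterior mean = 0.659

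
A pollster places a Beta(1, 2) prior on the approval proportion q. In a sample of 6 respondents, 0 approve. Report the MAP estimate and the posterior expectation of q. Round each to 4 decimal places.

MAP estimate = 0.0000, posterior expectation = 0.1111

Posterior: Beta(1+0, 2+6) = Beta(1, 8).
Since α = 1 ≤ 1 and β > 1, the Beta density is monotone decreasing on [0,1]; the mode is at 0.
Mean = 1/(1+8) = 0.1111.
The mean is pulled above the mode by the posterior's right skew.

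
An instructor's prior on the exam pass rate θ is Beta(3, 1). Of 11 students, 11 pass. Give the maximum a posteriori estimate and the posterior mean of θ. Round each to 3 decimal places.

MAP: 1.000. Posterior mean: 0.933.

Posterior: Beta(3+11, 1+0) = Beta(14, 1).
Since β = 1 ≤ 1 and α > 1, the Beta density is monotone increasing on [0,1]; the mode is at 1.
Mean = 14/(14+1) = 0.933.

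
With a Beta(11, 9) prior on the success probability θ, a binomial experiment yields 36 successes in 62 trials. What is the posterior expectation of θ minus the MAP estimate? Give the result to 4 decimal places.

Posterior: Beta(11+36, 9+26) = Beta(47, 35).
Mode = (47−1)/(47+35−2) = 46/80 = 0.5750.
Mean = 47/(47+35) = 47/82 = 0.5732.
Difference = 0.5732 − 0.5750 = -0.0018.

-0.0018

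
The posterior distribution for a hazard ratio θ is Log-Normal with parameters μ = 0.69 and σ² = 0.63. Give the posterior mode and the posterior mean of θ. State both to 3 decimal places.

Mode = exp(μ − σ²) = exp(0.06) = 1.062.
Mean = exp(μ + σ²/2) = exp(1.005) = 2.732.

MAP = 1.062; posterior mean = 2.732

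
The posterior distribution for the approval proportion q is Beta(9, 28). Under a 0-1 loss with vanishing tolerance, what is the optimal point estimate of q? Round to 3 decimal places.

0.229

Mode = (9−1)/(9+28−2) = 8/35 = 0.229.
Mean = 9/(9+28) = 9/37 = 0.243.
This is the posterior mode — the MAP estimate.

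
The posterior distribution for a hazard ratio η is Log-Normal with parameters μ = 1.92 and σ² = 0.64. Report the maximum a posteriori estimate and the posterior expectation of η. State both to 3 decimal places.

Mode = exp(μ − σ²) = exp(1.28) = 3.597.
Mean = exp(μ + σ²/2) = exp(2.240) = 9.393.

MAP = 3.597; posterior mean = 9.393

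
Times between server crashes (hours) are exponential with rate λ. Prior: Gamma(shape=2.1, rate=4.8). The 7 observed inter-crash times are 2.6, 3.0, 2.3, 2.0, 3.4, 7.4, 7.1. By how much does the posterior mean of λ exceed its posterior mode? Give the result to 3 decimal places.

0.031

Σ times = 27.8. Posterior: Gamma(shape = 2.1+7 = 9.1, rate = 4.8+27.8 = 32.6).
Mode = (α−1)/β = 8.1/32.6 = 0.248.
Mean = α/β = 9.1/32.6 = 0.279.
Difference = 0.279 − 0.248 = 0.031.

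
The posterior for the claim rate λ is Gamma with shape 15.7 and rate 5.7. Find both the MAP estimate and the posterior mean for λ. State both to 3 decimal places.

MAP = 2.579; posterior mean = 2.754

Mode = (α−1)/β = 14.7/5.7 = 2.579.
Mean = α/β = 15.7/5.7 = 2.754.
Mean > mode: the posterior has a right tail.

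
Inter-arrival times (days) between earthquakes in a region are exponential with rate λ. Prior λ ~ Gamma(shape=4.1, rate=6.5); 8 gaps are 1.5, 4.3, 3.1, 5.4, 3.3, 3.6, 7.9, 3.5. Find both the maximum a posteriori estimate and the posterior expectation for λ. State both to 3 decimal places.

maximum a posteriori estimate = 0.284, posterior expectation = 0.309

Σ times = 32.6. Posterior: Gamma(shape = 4.1+8 = 12.1, rate = 6.5+32.6 = 39.1).
Mode = (α−1)/β = 11.1/39.1 = 0.284.
Mean = α/β = 12.1/39.1 = 0.309.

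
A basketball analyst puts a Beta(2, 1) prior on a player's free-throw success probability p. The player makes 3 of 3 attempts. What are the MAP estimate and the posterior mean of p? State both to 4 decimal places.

MAP = 1.0000, posterior mean = 0.8333

Posterior: Beta(2+3, 1+0) = Beta(5, 1).
Since β = 1 ≤ 1 and α > 1, the Beta density is monotone increasing on [0,1]; the mode is at 1.
Mean = 5/(5+1) = 0.8333.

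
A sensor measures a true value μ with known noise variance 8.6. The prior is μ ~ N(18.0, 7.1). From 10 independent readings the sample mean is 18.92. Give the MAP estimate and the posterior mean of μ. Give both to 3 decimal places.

Posterior for μ is Normal. Precision-weighted mean: (1/7.1·18.0 + 10/8.6·18.92) / (1/7.1 + 10/8.6) = 18.821.
A Normal posterior is symmetric, so mode = mean.

MAP estimate = 18.821, posterior mean = 18.821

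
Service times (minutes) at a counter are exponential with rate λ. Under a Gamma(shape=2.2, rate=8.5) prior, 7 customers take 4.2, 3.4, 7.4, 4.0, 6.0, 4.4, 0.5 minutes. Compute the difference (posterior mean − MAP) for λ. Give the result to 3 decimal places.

0.026

Σ times = 29.9. Posterior: Gamma(shape = 2.2+7 = 9.2, rate = 8.5+29.9 = 38.4).
Mode = (α−1)/β = 8.2/38.4 = 0.214.
Mean = α/β = 9.2/38.4 = 0.240.
Difference = 0.240 − 0.214 = 0.026.
The mean is pulled above the mode by the posterior's right skew.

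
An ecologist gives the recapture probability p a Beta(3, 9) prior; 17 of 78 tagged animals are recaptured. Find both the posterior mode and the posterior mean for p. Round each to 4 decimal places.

MAP = 0.2159; posterior mean = 0.2222

Posterior: Beta(3+17, 9+61) = Beta(20, 70).
Mode = (20−1)/(20+70−2) = 19/88 = 0.2159.
Mean = 20/(20+70) = 20/90 = 0.2222.
The mean is pulled above the mode by the posterior's right skew.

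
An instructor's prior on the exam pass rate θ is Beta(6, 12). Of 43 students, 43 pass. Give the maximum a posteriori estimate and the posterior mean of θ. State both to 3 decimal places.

θ_MAP = 0.814, E[θ|data] = 0.803

Posterior: Beta(6+43, 12+0) = Beta(49, 12).
Mode = (49−1)/(49+12−2) = 48/59 = 0.814.
Mean = 49/(49+12) = 49/61 = 0.803.
Mode > mean: the posterior has a left tail.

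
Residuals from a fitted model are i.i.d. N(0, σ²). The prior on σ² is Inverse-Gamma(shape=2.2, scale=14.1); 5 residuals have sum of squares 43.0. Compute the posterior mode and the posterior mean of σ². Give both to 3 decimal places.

Posterior: Inverse-Gamma(shape = 2.2+5/2 = 4.7, scale = 14.1+43.0/2 = 35.6).
Mode = β/(α+1) = 35.6/5.7 = 6.246.
Mean = β/(α−1) = 35.6/3.7 = 9.622.
Mean > mode: the posterior has a right tail.

MAP = 6.246, posterior mean = 9.622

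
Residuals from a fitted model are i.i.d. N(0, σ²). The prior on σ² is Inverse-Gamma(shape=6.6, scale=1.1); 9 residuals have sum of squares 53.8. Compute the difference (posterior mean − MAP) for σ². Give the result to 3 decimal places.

Posterior: Inverse-Gamma(shape = 6.6+9/2 = 11.1, scale = 1.1+53.8/2 = 28.0).
Mode = β/(α+1) = 28.0/12.1 = 2.314.
Mean = β/(α−1) = 28.0/10.1 = 2.772.
Difference = 2.772 − 2.314 = 0.458.
The mean is pulled above the mode by the posterior's right skew.

0.458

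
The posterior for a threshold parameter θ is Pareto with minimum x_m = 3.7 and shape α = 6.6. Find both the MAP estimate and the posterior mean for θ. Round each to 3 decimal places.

The Pareto density is strictly decreasing on [x_m, ∞), so the mode is x_m = 3.700.
Mean = α·x_m/(α−1) = 6.6·3.7/5.6 = 4.361.

MAP estimate = 3.700, posterior mean = 4.361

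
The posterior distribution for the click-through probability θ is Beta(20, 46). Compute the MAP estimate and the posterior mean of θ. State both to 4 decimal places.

Mode = (20−1)/(20+46−2) = 19/64 = 0.2969.
Mean = 20/(20+46) = 20/66 = 0.3030.

MAP = 0.2969; posterior mean = 0.3030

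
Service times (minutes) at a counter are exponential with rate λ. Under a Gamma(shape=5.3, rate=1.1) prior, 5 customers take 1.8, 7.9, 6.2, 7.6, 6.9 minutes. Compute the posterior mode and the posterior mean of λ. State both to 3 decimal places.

MAP = 0.295; posterior mean = 0.327

Σ times = 30.4. Posterior: Gamma(shape = 5.3+5 = 10.3, rate = 1.1+30.4 = 31.5).
Mode = (α−1)/β = 9.3/31.5 = 0.295.
Mean = α/β = 10.3/31.5 = 0.327.
Right-skewed posterior ⇒ mode < mean.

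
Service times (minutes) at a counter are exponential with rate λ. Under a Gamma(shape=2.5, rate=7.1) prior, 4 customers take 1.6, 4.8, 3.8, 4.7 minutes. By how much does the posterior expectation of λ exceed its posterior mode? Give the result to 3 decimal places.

0.045

Σ times = 14.9. Posterior: Gamma(shape = 2.5+4 = 6.5, rate = 7.1+14.9 = 22.0).
Mode = (α−1)/β = 5.5/22.0 = 0.250.
Mean = α/β = 6.5/22.0 = 0.295.
Difference = 0.295 − 0.250 = 0.045.
The mean is pulled above the mode by the posterior's right skew.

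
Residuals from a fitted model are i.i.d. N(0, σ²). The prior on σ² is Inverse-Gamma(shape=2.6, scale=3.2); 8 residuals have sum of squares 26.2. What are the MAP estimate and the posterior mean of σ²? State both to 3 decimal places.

MAP = 2.145; posterior mean = 2.911

Posterior: Inverse-Gamma(shape = 2.6+8/2 = 6.6, scale = 3.2+26.2/2 = 16.3).
Mode = β/(α+1) = 16.3/7.6 = 2.145.
Mean = β/(α−1) = 16.3/5.6 = 2.911.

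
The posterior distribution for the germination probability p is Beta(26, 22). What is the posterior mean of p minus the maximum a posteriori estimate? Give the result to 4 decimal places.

-0.0018

Mode = (26−1)/(26+22−2) = 25/46 = 0.5435.
Mean = 26/(26+22) = 26/48 = 0.5417.
Difference = 0.5417 − 0.5435 = -0.0018.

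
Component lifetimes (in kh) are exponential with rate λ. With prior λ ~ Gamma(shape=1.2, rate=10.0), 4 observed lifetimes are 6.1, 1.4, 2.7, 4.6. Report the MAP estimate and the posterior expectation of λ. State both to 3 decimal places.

MAP estimate = 0.169, posterior expectation = 0.210

Σ times = 14.8. Posterior: Gamma(shape = 1.2+4 = 5.2, rate = 10.0+14.8 = 24.8).
Mode = (α−1)/β = 4.2/24.8 = 0.169.
Mean = α/β = 5.2/24.8 = 0.210.
Right-skewed posterior ⇒ mode < mean.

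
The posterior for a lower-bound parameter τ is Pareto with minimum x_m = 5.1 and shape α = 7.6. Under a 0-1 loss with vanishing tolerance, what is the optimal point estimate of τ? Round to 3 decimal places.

The Pareto density is strictly decreasing on [x_m, ∞), so the mode is x_m = 5.100.
Mean = α·x_m/(α−1) = 7.6·5.1/6.6 = 5.873.
This is the posterior mode — the MAP estimate.

5.100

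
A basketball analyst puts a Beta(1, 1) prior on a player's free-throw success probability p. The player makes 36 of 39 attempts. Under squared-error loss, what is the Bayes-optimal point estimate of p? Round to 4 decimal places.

Posterior: Beta(1+36, 1+3) = Beta(37, 4).
Mode = (37−1)/(37+4−2) = 36/39 = 0.9231.
With a flat prior the MAP equals the MLE, 36/39.
Mean = 37/(37+4) = 37/41 = 0.9024.
Squared-error loss ⇒ the optimal estimator is the posterior mean.

0.9024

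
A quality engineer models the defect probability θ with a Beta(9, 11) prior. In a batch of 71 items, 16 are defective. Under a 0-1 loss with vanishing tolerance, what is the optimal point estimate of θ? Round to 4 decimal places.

Posterior: Beta(9+16, 11+55) = Beta(25, 66).
Mode = (25−1)/(25+66−2) = 24/89 = 0.2697.
Mean = 25/(25+66) = 25/91 = 0.2747.
This is the posterior mode — the MAP estimate.

0.2697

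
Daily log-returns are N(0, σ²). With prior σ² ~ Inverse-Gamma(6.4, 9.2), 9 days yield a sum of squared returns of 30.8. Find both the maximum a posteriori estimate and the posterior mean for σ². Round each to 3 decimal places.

maximum a posteriori estimate = 2.067, posterior mean = 2.485

Posterior: Inverse-Gamma(shape = 6.4+9/2 = 10.9, scale = 9.2+30.8/2 = 24.6).
Mode = β/(α+1) = 24.6/11.9 = 2.067.
Mean = β/(α−1) = 24.6/9.9 = 2.485.
The mean is pulled above the mode by the posterior's right skew.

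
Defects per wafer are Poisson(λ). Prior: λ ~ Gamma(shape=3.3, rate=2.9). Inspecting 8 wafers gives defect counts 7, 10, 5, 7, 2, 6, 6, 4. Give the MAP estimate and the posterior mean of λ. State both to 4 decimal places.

Σ counts = 47. Posterior: Gamma(shape = 3.3+47 = 50.3, rate = 2.9+8 = 10.9).
Mode = (α−1)/β = 49.3/10.9 = 4.5229.
Mean = α/β = 50.3/10.9 = 4.6147.

MAP = 4.5229, posterior mean = 4.6147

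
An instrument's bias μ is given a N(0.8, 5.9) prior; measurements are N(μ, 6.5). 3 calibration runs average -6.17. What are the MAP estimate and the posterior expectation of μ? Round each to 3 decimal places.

Posterior for μ is Normal. Precision-weighted mean: (1/5.9·0.8 + 3/6.5·-6.17) / (1/5.9 + 3/6.5) = -4.298.
A Normal posterior is symmetric, so mode = mean.

MAP = -4.298, posterior mean = -4.298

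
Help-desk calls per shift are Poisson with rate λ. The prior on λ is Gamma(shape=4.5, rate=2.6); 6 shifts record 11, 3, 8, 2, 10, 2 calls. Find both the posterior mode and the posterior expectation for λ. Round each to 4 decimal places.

λ_MAP = 4.5930, E[λ|data] = 4.7093

Σ counts = 36. Posterior: Gamma(shape = 4.5+36 = 40.5, rate = 2.6+6 = 8.6).
Mode = (α−1)/β = 39.5/8.6 = 4.5930.
Mean = α/β = 40.5/8.6 = 4.7093.
The posterior is right-skewed, so the mean exceeds the mode.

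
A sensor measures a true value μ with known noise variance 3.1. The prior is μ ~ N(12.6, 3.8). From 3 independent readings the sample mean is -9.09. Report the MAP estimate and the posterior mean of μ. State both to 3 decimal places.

Posterior for μ is Normal. Precision-weighted mean: (1/3.8·12.6 + 3/3.1·-9.09) / (1/3.8 + 3/3.1) = -4.453.
A Normal posterior is symmetric, so mode = mean.

MAP = -4.453; posterior mean = -4.453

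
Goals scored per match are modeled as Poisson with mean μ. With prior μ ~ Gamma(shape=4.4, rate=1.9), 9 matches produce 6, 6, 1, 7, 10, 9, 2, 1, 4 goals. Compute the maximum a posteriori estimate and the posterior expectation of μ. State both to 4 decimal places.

MAP = 4.5321, posterior mean = 4.6239

Σ counts = 46. Posterior: Gamma(shape = 4.4+46 = 50.4, rate = 1.9+9 = 10.9).
Mode = (α−1)/β = 49.4/10.9 = 4.5321.
Mean = α/β = 50.4/10.9 = 4.6239.
The posterior is right-skewed, so the mean exceeds the mode.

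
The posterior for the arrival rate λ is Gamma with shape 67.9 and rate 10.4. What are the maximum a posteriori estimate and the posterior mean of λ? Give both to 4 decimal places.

Mode = (α−1)/β = 66.9/10.4 = 6.4327.
Mean = α/β = 67.9/10.4 = 6.5288.
Right-skewed posterior ⇒ mode < mean.

maximum a posteriori estimate = 6.4327, posterior mean = 6.5288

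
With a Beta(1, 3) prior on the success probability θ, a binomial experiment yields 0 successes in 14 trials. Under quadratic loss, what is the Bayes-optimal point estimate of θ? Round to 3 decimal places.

0.056

Posterior: Beta(1+0, 3+14) = Beta(1, 17).
Since α = 1 ≤ 1 and β > 1, the Beta density is monotone decreasing on [0,1]; the mode is at 0.
Mean = 1/(1+17) = 0.056.
Quadratic loss ⇒ the optimal estimator is the posterior mean.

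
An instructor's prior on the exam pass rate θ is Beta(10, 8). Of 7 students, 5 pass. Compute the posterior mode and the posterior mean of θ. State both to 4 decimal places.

Posterior: Beta(10+5, 8+2) = Beta(15, 10).
Mode = (15−1)/(15+10−2) = 14/23 = 0.6087.
Mean = 15/(15+10) = 15/25 = 0.6000.
The posterior is left-skewed, so the mode exceeds the mean.

MAP = 0.6087; posterior mean = 0.6000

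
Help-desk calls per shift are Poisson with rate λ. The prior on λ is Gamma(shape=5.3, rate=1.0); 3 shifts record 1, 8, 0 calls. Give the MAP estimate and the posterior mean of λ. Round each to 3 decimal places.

MAP: 3.325. Posterior mean: 3.575.

Σ counts = 9. Posterior: Gamma(shape = 5.3+9 = 14.3, rate = 1.0+3 = 4.0).
Mode = (α−1)/β = 13.3/4.0 = 3.325.
Mean = α/β = 14.3/4.0 = 3.575.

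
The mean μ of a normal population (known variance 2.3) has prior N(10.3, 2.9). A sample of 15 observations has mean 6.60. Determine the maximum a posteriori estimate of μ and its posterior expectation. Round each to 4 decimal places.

maximum a posteriori estimate = 6.7858, posterior expectation = 6.7858

Posterior for μ is Normal. Precision-weighted mean: (1/2.9·10.3 + 15/2.3·6.60) / (1/2.9 + 15/2.3) = 6.7858.
A Normal posterior is symmetric, so mode = mean.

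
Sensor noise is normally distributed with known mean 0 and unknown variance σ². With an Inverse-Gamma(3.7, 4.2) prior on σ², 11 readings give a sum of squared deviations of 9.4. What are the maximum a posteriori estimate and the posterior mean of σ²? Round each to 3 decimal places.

Posterior: Inverse-Gamma(shape = 3.7+11/2 = 9.2, scale = 4.2+9.4/2 = 8.9).
Mode = β/(α+1) = 8.9/10.2 = 0.873.
Mean = β/(α−1) = 8.9/8.2 = 1.085.

MAP: 0.873. Posterior mean: 1.085.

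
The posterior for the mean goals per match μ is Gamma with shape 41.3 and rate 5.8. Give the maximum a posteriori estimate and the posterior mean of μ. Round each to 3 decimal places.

maximum a posteriori estimate = 6.948, posterior mean = 7.121

Mode = (α−1)/β = 40.3/5.8 = 6.948.
Mean = α/β = 41.3/5.8 = 7.121.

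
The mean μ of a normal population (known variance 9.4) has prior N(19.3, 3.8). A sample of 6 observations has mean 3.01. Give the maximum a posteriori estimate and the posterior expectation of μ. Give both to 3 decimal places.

MAP = 7.765, posterior mean = 7.765

Posterior for μ is Normal. Precision-weighted mean: (1/3.8·19.3 + 6/9.4·3.01) / (1/3.8 + 6/9.4) = 7.765.
A Normal posterior is symmetric, so mode = mean.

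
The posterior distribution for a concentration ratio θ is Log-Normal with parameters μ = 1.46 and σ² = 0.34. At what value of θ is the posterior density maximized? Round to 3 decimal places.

3.065

Mode = exp(μ − σ²) = exp(1.12) = 3.065.
Mean = exp(μ + σ²/2) = exp(1.630) = 5.104.
This is the posterior mode — the MAP estimate.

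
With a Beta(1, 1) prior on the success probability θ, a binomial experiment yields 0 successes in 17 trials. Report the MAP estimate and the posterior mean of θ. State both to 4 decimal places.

Posterior: Beta(1+0, 1+17) = Beta(1, 18).
Since α = 1 ≤ 1 and β > 1, the Beta density is monotone decreasing on [0,1]; the mode is at 0.
Mean = 1/(1+18) = 0.0526.

MAP = 0.0000, posterior mean = 0.0526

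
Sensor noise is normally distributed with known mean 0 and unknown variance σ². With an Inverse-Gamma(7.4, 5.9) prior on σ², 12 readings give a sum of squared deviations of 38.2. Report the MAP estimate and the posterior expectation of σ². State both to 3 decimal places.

Posterior: Inverse-Gamma(shape = 7.4+12/2 = 13.4, scale = 5.9+38.2/2 = 25.0).
Mode = β/(α+1) = 25.0/14.4 = 1.736.
Mean = β/(α−1) = 25.0/12.4 = 2.016.
The posterior is right-skewed, so the mean exceeds the mode.

MAP: 1.736. Posterior mean: 2.016.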